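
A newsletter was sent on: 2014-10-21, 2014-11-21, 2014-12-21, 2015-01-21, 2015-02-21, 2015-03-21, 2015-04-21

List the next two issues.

Each date is the 21st; the gaps (31, 30, 31, 31, 28, 31) track the month lengths.
The rule is the 21st of each month.
Next: May 2015 → 2015-05-21.
June 2015: 2015-06-21.

2015-05-21, 2015-06-21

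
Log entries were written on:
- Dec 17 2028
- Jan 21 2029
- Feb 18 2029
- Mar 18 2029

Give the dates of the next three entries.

Apr 15 2029, May 20 2029, Jun 17 2029

Gaps: 35, 28, 28 days — a mix of 28 and 35. Every date is a Sunday.
Each is the 3rd Sunday of its month.
3rd Sunday of April 2029: Apr 15 2029.
3rd Sunday of May 2029: May 20 2029.
3rd Sunday of June 2029: Jun 17 2029.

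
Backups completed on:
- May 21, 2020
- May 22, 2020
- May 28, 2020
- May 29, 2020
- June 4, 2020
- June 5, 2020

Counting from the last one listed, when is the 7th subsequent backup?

The gap pattern 1, 6, 1, 6, 1 repeats every 2 events.
These are the Thursdays and Fridays of each week.
The following Thursday is June 11, 2020.
Next Friday: June 12, 2020.
The following Thursday is June 18, 2020.
The following Friday is June 19, 2020.
Next Thursday: June 25, 2020.
Next Friday: June 26, 2020.
Next Thursday: July 2, 2020.

July 2, 2020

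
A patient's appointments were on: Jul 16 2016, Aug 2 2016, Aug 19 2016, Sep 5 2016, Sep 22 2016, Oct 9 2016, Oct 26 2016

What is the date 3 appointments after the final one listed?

Dec 16 2016

Gaps between consecutive events: 17, 17, 17, 17, 17, 17 days — a constant 17-day interval.
Oct 26 2016 + 17 days = Nov 12 2016.
Nov 12 2016 + 17 days = Nov 29 2016.
Nov 29 2016 + 17 days = Dec 16 2016.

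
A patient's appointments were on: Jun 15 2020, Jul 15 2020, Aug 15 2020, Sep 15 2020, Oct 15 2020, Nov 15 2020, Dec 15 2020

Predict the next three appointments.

Each date is the 15th; the gaps (30, 31, 31, 30, 31, 30) track the month lengths.
The rule is the 15th of each month.
Next: January 2021 → Jan 15 2021.
February 2021: Feb 15 2021.
Next: March 2021 → Mar 15 2021.

Jan 15 2021, Feb 15 2021, Mar 15 2021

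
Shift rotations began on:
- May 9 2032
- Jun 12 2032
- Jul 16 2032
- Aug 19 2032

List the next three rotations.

Sep 22 2032, Oct 26 2032, Nov 29 2032

Gaps between consecutive events: 34, 34, 34 days — a constant 34-day interval.
Aug 19 2032 + 34 days = Sep 22 2032.
Sep 22 2032 + 34 days = Oct 26 2032.
Oct 26 2032 + 34 days = Nov 29 2032.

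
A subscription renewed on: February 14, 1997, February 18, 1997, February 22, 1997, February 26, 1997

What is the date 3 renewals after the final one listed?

The spacing is 4, 4, 4 days — always 4 days.
February 26, 1997 + 4 days = March 2, 1997.
March 2, 1997 + 4 days = March 6, 1997.
March 6, 1997 + 4 days = March 10, 1997.

March 10, 1997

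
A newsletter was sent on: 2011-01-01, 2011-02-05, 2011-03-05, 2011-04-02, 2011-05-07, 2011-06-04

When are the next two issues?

All dates are Saturdays, 35, 28, 28, 35, 28 days apart.
Specifically, the 1st Saturday of each month.
1st Saturday of July 2011: 2011-07-02.
1st Saturday of August 2011: 2011-08-06.

2011-07-02, 2011-08-06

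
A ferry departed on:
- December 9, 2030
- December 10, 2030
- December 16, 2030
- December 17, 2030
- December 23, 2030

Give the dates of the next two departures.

December 24, 2030; December 30, 2030

The gap pattern 1, 6, 1, 6 repeats every 2 events.
These are the Mondays and Tuesdays of each week.
Next Tuesday: December 24, 2030.
Next Monday: December 30, 2030.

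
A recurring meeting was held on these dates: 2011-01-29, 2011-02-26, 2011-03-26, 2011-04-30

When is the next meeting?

These are Saturdays with 28, 28, 35-day gaps.
Each is the final Saturday of its month — 2011-01-29 is past the 28th, so '4th Saturday' doesn't fit.
May 2011 ends with Saturday 2011-05-28.

2011-05-28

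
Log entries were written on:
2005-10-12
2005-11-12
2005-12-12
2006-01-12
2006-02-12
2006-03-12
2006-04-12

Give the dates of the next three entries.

The day-of-month is always 12 (31, 30, 31, 31, 28, 31 days between events).
So this recurs on the 12th of each month.
May 2006: 2006-05-12.
Next: June 2006 → 2006-06-12.
Next: July 2006 → 2006-07-12.

2006-05-12, 2006-06-12, 2006-07-12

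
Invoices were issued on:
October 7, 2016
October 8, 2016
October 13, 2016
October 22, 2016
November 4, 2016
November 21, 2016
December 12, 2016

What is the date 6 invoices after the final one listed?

July 10, 2017

Gaps: 1, 5, 9, 13, 17, 21 days — each gap is 4 larger than the previous one.
Next gap: 25 days. December 12, 2016 + 25 days = January 6, 2017.
Next gap: 29 days. January 6, 2017 + 29 days = February 4, 2017.
Next gap: 33 days. February 4, 2017 + 33 days = March 9, 2017.
Next gap: 37 days. March 9, 2017 + 37 days = April 15, 2017.
Next gap: 41 days. April 15, 2017 + 41 days = May 26, 2017.
Next gap: 45 days. May 26, 2017 + 45 days = July 10, 2017.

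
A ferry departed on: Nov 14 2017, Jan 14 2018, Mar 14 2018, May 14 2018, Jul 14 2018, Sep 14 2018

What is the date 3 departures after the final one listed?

Mar 14 2019

Gaps: 61, 59, 61, 61, 62 days — not constant. Every event is on the 14th of the month.
Pattern: the 14th of every 2 months.
November 2018: Nov 14 2018.
January 2019: Jan 14 2019.
Next: March 2019 → Mar 14 2019.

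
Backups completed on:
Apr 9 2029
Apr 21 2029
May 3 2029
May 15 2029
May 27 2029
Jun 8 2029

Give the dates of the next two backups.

Jun 20 2029, Jul 2 2029

Gaps between consecutive events: 12, 12, 12, 12, 12 days — a constant 12-day interval.
Jun 8 2029 + 12 days = Jun 20 2029.
Jun 20 2029 + 12 days = Jul 2 2029.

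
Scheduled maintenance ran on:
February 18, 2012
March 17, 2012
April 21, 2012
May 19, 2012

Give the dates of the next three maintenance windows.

All dates are Saturdays, 28, 35, 28 days apart.
Specifically, the 3rd Saturday of each month.
3rd Saturday of June 2012: June 16, 2012.
July 2012 — 3rd Saturday is July 21, 2012.
August 2012 — 3rd Saturday is August 18, 2012.

June 16, 2012; July 21, 2012; August 18, 2012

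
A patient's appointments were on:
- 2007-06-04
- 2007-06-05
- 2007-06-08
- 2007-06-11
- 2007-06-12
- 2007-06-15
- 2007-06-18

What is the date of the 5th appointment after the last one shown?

2007-06-29

The gap pattern 1, 3, 3, 1, 3, 3 repeats every 3 events.
These are the Mondays, Tuesdays and Fridays of each week.
The following Tuesday is 2007-06-19.
The following Friday is 2007-06-22.
The following Monday is 2007-06-25.
The following Tuesday is 2007-06-26.
Next Friday: 2007-06-29.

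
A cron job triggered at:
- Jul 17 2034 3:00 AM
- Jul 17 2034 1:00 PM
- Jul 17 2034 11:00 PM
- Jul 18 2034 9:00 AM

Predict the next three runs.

Jul 18 2034 7:00 PM, Jul 19 2034 5:00 AM, Jul 19 2034 3:00 PM

Spacing: 10, 10, 10 h — constant 10 h.
Jul 18 2034 9:00 AM + 10 h = Jul 18 2034 7:00 PM.
Jul 18 2034 7:00 PM + 10 h = Jul 19 2034 5:00 AM.
Jul 19 2034 5:00 AM + 10 h = Jul 19 2034 3:00 PM.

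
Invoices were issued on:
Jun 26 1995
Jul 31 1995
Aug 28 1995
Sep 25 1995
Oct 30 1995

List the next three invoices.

These are Mondays with 35, 28, 28, 35-day gaps.
Each is the final Monday of its month — Jul 31 1995 is past the 28th, so '4th Monday' doesn't fit.
Last Monday of November 1995: Nov 27 1995.
December 1995 ends with Monday Dec 25 1995.
January 1996 ends with Monday Jan 29 1996.

Nov 27 1995, Dec 25 1995, Jan 29 1996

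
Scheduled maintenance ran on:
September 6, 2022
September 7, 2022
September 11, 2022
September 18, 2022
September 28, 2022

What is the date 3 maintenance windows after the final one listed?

November 15, 2022

Gaps: 1, 4, 7, 10 days — each gap is 3 larger than the previous one.
Next gap: 13 days. September 28, 2022 + 13 days = October 11, 2022.
Next gap: 16 days. October 11, 2022 + 16 days = October 27, 2022.
Next gap: 19 days. October 27, 2022 + 19 days = November 15, 2022.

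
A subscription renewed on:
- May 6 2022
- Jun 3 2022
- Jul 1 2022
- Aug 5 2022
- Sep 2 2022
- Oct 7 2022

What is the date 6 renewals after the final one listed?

Apr 7 2023

These are Fridays at 28- or 35-day spacing (28, 28, 35, 28, 35).
The pattern: 1st Friday of the month.
1st Friday of November 2022: Nov 4 2022.
1st Friday of December 2022: Dec 2 2022.
1st Friday of January 2023: Jan 6 2023.
1st Friday of February 2023: Feb 3 2023.
1st Friday of March 2023: Mar 3 2023.
April 2023 — 1st Friday is Apr 7 2023.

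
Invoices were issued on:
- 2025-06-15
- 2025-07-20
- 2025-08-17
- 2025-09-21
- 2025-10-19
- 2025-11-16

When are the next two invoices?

2025-12-21, 2026-01-18

Gaps: 35, 28, 35, 28, 28 days — a mix of 28 and 35. Every date is a Sunday.
Each is the 3rd Sunday of its month.
December 2025 — 3rd Sunday is 2025-12-21.
3rd Sunday of January 2026: 2026-01-18.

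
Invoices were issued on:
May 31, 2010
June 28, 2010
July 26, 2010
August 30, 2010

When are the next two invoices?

September 27, 2010; October 25, 2010

These are Mondays with 28, 28, 35-day gaps.
Each is the final Monday of its month — May 31, 2010 is past the 28th, so '4th Monday' doesn't fit.
Last Monday of September 2010: September 27, 2010.
Last Monday of October 2010: October 25, 2010.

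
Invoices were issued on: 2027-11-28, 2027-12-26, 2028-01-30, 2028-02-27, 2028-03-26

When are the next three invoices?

Every date is a Sunday; gaps 28, 35, 28, 28 days.
Each is the last Sunday of its month (at least one falls on the 29th or later, ruling out '4th Sunday').
Last Sunday of April 2028: 2028-04-30.
May 2028 ends with Sunday 2028-05-28.
June 2028 ends with Sunday 2028-06-25.

2028-04-30, 2028-05-28, 2028-06-25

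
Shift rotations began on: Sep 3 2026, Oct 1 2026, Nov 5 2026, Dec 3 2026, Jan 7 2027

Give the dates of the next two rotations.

Feb 4 2027, Mar 4 2027

All dates are Thursdays, 28, 35, 28, 35 days apart.
Specifically, the 1st Thursday of each month.
1st Thursday of February 2027: Feb 4 2027.
1st Thursday of March 2027: Mar 4 2027.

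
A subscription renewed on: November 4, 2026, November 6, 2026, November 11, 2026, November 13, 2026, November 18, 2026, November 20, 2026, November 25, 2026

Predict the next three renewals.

Gaps: 2, 5, 2, 5, 2, 5 days — not constant, but cyclic with period 2.
The events fall on every Wednesday and Friday.
Next Friday: November 27, 2026.
Next Wednesday: December 2, 2026.
Next Friday: December 4, 2026.

November 27, 2026; December 2, 2026; December 4, 2026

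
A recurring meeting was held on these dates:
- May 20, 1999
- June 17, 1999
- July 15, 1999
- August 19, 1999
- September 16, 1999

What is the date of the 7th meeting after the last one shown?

April 20, 2000

All dates are Thursdays, 28, 28, 35, 28 days apart.
Specifically, the 3rd Thursday of each month.
October 1999 — 3rd Thursday is October 21, 1999.
3rd Thursday of November 1999: November 18, 1999.
3rd Thursday of December 1999: December 16, 1999.
3rd Thursday of January 2000: January 20, 2000.
February 2000 — 3rd Thursday is February 17, 2000.
March 2000 — 3rd Thursday is March 16, 2000.
April 2000 — 3rd Thursday is April 20, 2000.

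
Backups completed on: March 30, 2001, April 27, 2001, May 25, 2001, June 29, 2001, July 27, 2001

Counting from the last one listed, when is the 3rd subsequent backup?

October 26, 2001

All Fridays; the gaps (28, 28, 35, 28) vary with month length.
This is the last Friday of each month.
Last Friday of August 2001: August 31, 2001.
Last Friday of September 2001: September 28, 2001.
October 2001 ends with Friday October 26, 2001.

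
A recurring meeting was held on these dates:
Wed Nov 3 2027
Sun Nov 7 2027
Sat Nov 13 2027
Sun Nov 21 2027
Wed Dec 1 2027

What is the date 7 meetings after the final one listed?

Intervals are 4, 6, 8, 10 days — an arithmetic progression with common difference 2.
Next gap: 12 days. Wed Dec 1 2027 + 12 days = Mon Dec 13 2027.
Next gap: 14 days. Mon Dec 13 2027 + 14 days = Mon Dec 27 2027.
Next gap: 16 days. Mon Dec 27 2027 + 16 days = Wed Jan 12 2028.
Next gap: 18 days. Wed Jan 12 2028 + 18 days = Sun Jan 30 2028.
Next gap: 20 days. Sun Jan 30 2028 + 20 days = Sat Feb 19 2028.
Next gap: 22 days. Sat Feb 19 2028 + 22 days = Sun Mar 12 2028.
Next gap: 24 days. Sun Mar 12 2028 + 24 days = Wed Apr 5 2028.

Wed Apr 5 2028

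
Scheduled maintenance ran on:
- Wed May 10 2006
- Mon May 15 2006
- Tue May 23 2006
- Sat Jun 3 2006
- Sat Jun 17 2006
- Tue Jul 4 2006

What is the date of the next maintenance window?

The spacing grows by 3 each time: 5, 8, 11, 14, 17 days.
Next gap: 20 days. Tue Jul 4 2006 + 20 days = Mon Jul 24 2006.

Mon Jul 24 2006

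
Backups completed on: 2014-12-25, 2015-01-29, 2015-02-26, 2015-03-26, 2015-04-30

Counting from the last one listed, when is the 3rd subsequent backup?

2015-07-30

These are Thursdays with 35, 28, 28, 35-day gaps.
Each is the final Thursday of its month — 2015-01-29 is past the 28th, so '4th Thursday' doesn't fit.
May 2015 ends with Thursday 2015-05-28.
Last Thursday of June 2015: 2015-06-25.
Last Thursday of July 2015: 2015-07-30.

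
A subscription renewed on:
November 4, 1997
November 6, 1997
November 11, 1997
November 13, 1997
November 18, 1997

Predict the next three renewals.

November 20, 1997; November 25, 1997; November 27, 1997

Every event lands on a Tuesday or Thursday (gaps cycle 2, 5, 2, 5).
So the schedule is: every Tuesday and Thursday.
Next Thursday: November 20, 1997.
Next Tuesday: November 25, 1997.
The following Thursday is November 27, 1997.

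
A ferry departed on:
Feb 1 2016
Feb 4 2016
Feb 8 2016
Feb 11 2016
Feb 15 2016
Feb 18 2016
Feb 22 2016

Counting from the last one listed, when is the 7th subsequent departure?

Mar 17 2016

Every event lands on a Monday or Thursday (gaps cycle 3, 4, 3, 4, 3, 4).
So the schedule is: every Monday and Thursday.
Next Thursday: Feb 25 2016.
Next Monday: Feb 29 2016.
Next Thursday: Mar 3 2016.
The following Monday is Mar 7 2016.
Next Thursday: Mar 10 2016.
Next Monday: Mar 14 2016.
The following Thursday is Mar 17 2016.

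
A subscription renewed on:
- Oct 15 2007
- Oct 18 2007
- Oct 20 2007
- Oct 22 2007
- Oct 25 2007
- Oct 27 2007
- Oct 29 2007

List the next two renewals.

Nov 1 2007, Nov 3 2007

Gaps: 3, 2, 2, 3, 2, 2 days — not constant, but cyclic with period 3.
The events fall on every Monday, Thursday and Saturday.
The following Thursday is Nov 1 2007.
The following Saturday is Nov 3 2007.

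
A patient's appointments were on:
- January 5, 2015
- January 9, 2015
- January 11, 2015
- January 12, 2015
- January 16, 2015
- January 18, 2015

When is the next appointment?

Gaps: 4, 2, 1, 4, 2 days — not constant, but cyclic with period 3.
The events fall on every Monday, Friday and Sunday.
Next Monday: January 19, 2015.

January 19, 2015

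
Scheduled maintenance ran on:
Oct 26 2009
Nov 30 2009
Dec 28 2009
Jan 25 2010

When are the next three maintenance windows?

All Mondays; the gaps (35, 28, 28) vary with month length.
This is the last Monday of each month.
February 2010 ends with Monday Feb 22 2010.
March 2010 ends with Monday Mar 29 2010.
April 2010 ends with Monday Apr 26 2010.

Feb 22 2010, Mar 29 2010, Apr 26 2010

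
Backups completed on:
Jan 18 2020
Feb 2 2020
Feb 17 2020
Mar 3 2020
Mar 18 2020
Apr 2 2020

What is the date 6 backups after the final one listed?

Every event comes 15 days after the last (15, 15, 15, 15, 15).
Apr 2 2020 + 15 days = Apr 17 2020.
Apr 17 2020 + 15 days = May 2 2020.
May 2 2020 + 15 days = May 17 2020.
May 17 2020 + 15 days = Jun 1 2020.
Jun 1 2020 + 15 days = Jun 16 2020.
Jun 16 2020 + 15 days = Jul 1 2020.

Jul 1 2020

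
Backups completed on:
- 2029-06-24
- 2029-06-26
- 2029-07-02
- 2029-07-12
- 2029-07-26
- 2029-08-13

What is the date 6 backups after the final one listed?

2030-02-21

The spacing grows by 4 each time: 2, 6, 10, 14, 18 days.
Next gap: 22 days. 2029-08-13 + 22 days = 2029-09-04.
Next gap: 26 days. 2029-09-04 + 26 days = 2029-09-30.
Next gap: 30 days. 2029-09-30 + 30 days = 2029-10-30.
Next gap: 34 days. 2029-10-30 + 34 days = 2029-12-03.
Next gap: 38 days. 2029-12-03 + 38 days = 2030-01-10.
Next gap: 42 days. 2030-01-10 + 42 days = 2030-02-21.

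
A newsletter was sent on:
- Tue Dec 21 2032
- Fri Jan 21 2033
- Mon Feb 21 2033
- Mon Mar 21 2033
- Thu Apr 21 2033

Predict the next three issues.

Sat May 21 2033, Tue Jun 21 2033, Thu Jul 21 2033

Gaps: 31, 31, 28, 31 days — not constant. Every event is on the 21st of the month.
Pattern: the 21st of each month.
May 2033: Sat May 21 2033.
June 2033: Tue Jun 21 2033.
July 2033: Thu Jul 21 2033.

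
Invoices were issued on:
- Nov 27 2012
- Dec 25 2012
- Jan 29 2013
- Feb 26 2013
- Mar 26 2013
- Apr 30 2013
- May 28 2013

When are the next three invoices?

Jun 25 2013, Jul 30 2013, Aug 27 2013

These are Tuesdays with 28, 35, 28, 28, 35, 28-day gaps.
Each is the final Tuesday of its month — Jan 29 2013 is past the 28th, so '4th Tuesday' doesn't fit.
June 2013 ends with Tuesday Jun 25 2013.
July 2013 ends with Tuesday Jul 30 2013.
August 2013 ends with Tuesday Aug 27 2013.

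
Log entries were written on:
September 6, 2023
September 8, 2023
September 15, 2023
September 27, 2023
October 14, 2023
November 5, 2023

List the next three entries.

The spacing grows by 5 each time: 2, 7, 12, 17, 22 days.
Next gap: 27 days. November 5, 2023 + 27 days = December 2, 2023.
Next gap: 32 days. December 2, 2023 + 32 days = January 3, 2024.
Next gap: 37 days. January 3, 2024 + 37 days = February 9, 2024.

December 2, 2023; January 3, 2024; February 9, 2024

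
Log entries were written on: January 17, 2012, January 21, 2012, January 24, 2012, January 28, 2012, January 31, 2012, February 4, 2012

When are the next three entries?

February 7, 2012; February 11, 2012; February 14, 2012

Gaps: 4, 3, 4, 3, 4 days — not constant, but cyclic with period 2.
The events fall on every Tuesday and Saturday.
Next Tuesday: February 7, 2012.
Next Saturday: February 11, 2012.
Next Tuesday: February 14, 2012.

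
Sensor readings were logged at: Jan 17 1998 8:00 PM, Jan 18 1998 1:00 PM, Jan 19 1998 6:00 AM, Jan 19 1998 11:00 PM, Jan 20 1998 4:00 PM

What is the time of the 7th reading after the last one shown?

Gaps: 17, 17, 17, 17 hours — each event is 17 hours after the previous one.
Jan 20 1998 4:00 PM + 17 h = Jan 21 1998 9:00 AM.
Jan 21 1998 9:00 AM + 17 h = Jan 22 1998 2:00 AM.
Jan 22 1998 2:00 AM + 17 h = Jan 22 1998 7:00 PM.
Jan 22 1998 7:00 PM + 17 h = Jan 23 1998 12:00 PM.
Jan 23 1998 12:00 PM + 17 h = Jan 24 1998 5:00 AM.
Jan 24 1998 5:00 AM + 17 h = Jan 24 1998 10:00 PM.
Jan 24 1998 10:00 PM + 17 h = Jan 25 1998 3:00 PM.

Jan 25 1998 3:00 PM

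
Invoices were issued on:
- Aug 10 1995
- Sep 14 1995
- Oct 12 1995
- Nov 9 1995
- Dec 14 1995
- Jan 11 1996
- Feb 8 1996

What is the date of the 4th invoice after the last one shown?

All dates are Thursdays, 35, 28, 28, 35, 28, 28 days apart.
Specifically, the 2nd Thursday of each month.
March 1996 — 2nd Thursday is Mar 14 1996.
2nd Thursday of April 1996: Apr 11 1996.
2nd Thursday of May 1996: May 9 1996.
2nd Thursday of June 1996: Jun 13 1996.

Jun 13 1996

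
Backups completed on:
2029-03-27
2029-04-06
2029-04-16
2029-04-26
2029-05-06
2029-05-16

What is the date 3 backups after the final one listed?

The spacing is 10, 10, 10, 10, 10 days — always 10 days.
2029-05-16 + 10 days = 2029-05-26.
2029-05-26 + 10 days = 2029-06-05.
2029-06-05 + 10 days = 2029-06-15.

2029-06-15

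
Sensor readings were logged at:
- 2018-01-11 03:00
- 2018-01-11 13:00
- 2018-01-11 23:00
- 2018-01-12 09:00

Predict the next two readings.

2018-01-12 19:00, 2018-01-13 05:00

The interval is a steady 10 hours (10, 10, 10).
2018-01-12 09:00 + 10 h = 2018-01-12 19:00.
2018-01-12 19:00 + 10 h = 2018-01-13 05:00.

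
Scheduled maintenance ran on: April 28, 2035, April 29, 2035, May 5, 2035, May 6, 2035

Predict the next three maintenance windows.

May 12, 2035; May 13, 2035; May 19, 2035

Every event lands on a Saturday or Sunday (gaps cycle 1, 6, 1).
So the schedule is: every Saturday and Sunday.
The following Saturday is May 12, 2035.
Next Sunday: May 13, 2035.
The following Saturday is May 19, 2035.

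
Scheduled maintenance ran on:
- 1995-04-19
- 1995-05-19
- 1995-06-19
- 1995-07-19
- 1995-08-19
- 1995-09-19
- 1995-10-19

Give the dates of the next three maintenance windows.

Gaps: 30, 31, 30, 31, 31, 30 days — not constant. Every event is on the 19th of the month.
Pattern: the 19th of each month.
November 1995: 1995-11-19.
Next: December 1995 → 1995-12-19.
January 1996: 1996-01-19.

1995-11-19, 1995-12-19, 1996-01-19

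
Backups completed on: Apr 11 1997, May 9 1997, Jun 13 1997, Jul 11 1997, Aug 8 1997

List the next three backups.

These are Fridays at 28- or 35-day spacing (28, 35, 28, 28).
The pattern: 2nd Friday of the month.
2nd Friday of September 1997: Sep 12 1997.
October 1997 — 2nd Friday is Oct 10 1997.
2nd Friday of November 1997: Nov 14 1997.

Sep 12 1997, Oct 10 1997, Nov 14 1997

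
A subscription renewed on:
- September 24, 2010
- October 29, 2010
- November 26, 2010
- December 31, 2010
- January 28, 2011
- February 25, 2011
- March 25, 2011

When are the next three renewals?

April 29, 2011; May 27, 2011; June 24, 2011

These are Fridays with 35, 28, 35, 28, 28, 28-day gaps.
Each is the final Friday of its month — October 29, 2010 is past the 28th, so '4th Friday' doesn't fit.
Last Friday of April 2011: April 29, 2011.
Last Friday of May 2011: May 27, 2011.
June 2011 ends with Friday June 24, 2011.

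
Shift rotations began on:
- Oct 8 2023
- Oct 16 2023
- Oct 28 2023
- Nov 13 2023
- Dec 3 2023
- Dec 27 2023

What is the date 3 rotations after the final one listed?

The spacing grows by 4 each time: 8, 12, 16, 20, 24 days.
Next gap: 28 days. Dec 27 2023 + 28 days = Jan 24 2024.
Next gap: 32 days. Jan 24 2024 + 32 days = Feb 25 2024.
Next gap: 36 days. Feb 25 2024 + 36 days = Apr 1 2024.

Apr 1 2024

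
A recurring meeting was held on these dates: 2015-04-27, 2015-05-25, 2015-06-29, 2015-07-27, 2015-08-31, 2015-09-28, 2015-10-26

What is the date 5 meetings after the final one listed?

2016-03-28

All Mondays; the gaps (28, 35, 28, 35, 28, 28) vary with month length.
This is the last Monday of each month.
Last Monday of November 2015: 2015-11-30.
December 2015 ends with Monday 2015-12-28.
January 2016 ends with Monday 2016-01-25.
February 2016 ends with Monday 2016-02-29.
Last Monday of March 2016: 2016-03-28.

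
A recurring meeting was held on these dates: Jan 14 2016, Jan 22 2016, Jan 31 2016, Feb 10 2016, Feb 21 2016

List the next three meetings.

Mar 4 2016, Mar 17 2016, Mar 31 2016

Intervals are 8, 9, 10, 11 days — an arithmetic progression with common difference 1.
Next gap: 12 days. Feb 21 2016 + 12 days = Mar 4 2016.
Next gap: 13 days. Mar 4 2016 + 13 days = Mar 17 2016.
Next gap: 14 days. Mar 17 2016 + 14 days = Mar 31 2016.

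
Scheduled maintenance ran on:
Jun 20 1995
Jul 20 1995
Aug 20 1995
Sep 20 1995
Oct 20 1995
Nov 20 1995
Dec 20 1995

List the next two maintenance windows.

Each date is the 20th; the gaps (30, 31, 31, 30, 31, 30) track the month lengths.
The rule is the 20th of each month.
Next: January 1996 → Jan 20 1996.
February 1996: Feb 20 1996.

Jan 20 1996, Feb 20 1996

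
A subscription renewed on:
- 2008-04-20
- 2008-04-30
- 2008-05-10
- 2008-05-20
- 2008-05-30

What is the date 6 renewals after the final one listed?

Every event comes 10 days after the last (10, 10, 10, 10).
2008-05-30 + 10 days = 2008-06-09.
2008-06-09 + 10 days = 2008-06-19.
2008-06-19 + 10 days = 2008-06-29.
2008-06-29 + 10 days = 2008-07-09.
2008-07-09 + 10 days = 2008-07-19.
2008-07-19 + 10 days = 2008-07-29.

2008-07-29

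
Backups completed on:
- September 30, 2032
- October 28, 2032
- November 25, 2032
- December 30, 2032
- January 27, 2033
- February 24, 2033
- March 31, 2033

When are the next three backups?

These are Thursdays with 28, 28, 35, 28, 28, 35-day gaps.
Each is the final Thursday of its month — September 30, 2032 is past the 28th, so '4th Thursday' doesn't fit.
Last Thursday of April 2033: April 28, 2033.
May 2033 ends with Thursday May 26, 2033.
June 2033 ends with Thursday June 30, 2033.

April 28, 2033; May 26, 2033; June 30, 2033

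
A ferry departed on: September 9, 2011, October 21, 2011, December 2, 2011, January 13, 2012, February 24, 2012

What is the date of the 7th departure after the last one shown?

The spacing is 42, 42, 42, 42 days — always 42 days.
February 24, 2012 + 42 days = April 6, 2012.
April 6, 2012 + 42 days = May 18, 2012.
May 18, 2012 + 42 days = June 29, 2012.
June 29, 2012 + 42 days = August 10, 2012.
August 10, 2012 + 42 days = September 21, 2012.
September 21, 2012 + 42 days = November 2, 2012.
November 2, 2012 + 42 days = December 14, 2012.

December 14, 2012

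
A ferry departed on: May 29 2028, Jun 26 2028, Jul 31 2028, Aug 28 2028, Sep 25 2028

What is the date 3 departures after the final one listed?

These are Mondays with 28, 35, 28, 28-day gaps.
Each is the final Monday of its month — May 29 2028 is past the 28th, so '4th Monday' doesn't fit.
October 2028 ends with Monday Oct 30 2028.
Last Monday of November 2028: Nov 27 2028.
December 2028 ends with Monday Dec 25 2028.

Dec 25 2028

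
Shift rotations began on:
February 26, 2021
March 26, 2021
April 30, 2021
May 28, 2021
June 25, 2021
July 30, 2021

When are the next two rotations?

These are Fridays with 28, 35, 28, 28, 35-day gaps.
Each is the final Friday of its month — April 30, 2021 is past the 28th, so '4th Friday' doesn't fit.
Last Friday of August 2021: August 27, 2021.
September 2021 ends with Friday September 24, 2021.

August 27, 2021; September 24, 2021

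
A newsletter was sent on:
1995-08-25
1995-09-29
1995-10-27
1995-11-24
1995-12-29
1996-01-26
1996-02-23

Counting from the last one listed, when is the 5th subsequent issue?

1996-07-26

All Fridays; the gaps (35, 28, 28, 35, 28, 28) vary with month length.
This is the last Friday of each month.
March 1996 ends with Friday 1996-03-29.
April 1996 ends with Friday 1996-04-26.
Last Friday of May 1996: 1996-05-31.
June 1996 ends with Friday 1996-06-28.
July 1996 ends with Friday 1996-07-26.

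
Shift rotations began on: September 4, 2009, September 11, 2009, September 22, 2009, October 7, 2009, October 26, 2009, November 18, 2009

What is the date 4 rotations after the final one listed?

March 30, 2010

Intervals are 7, 11, 15, 19, 23 days — an arithmetic progression with common difference 4.
Next gap: 27 days. November 18, 2009 + 27 days = December 15, 2009.
Next gap: 31 days. December 15, 2009 + 31 days = January 15, 2010.
Next gap: 35 days. January 15, 2010 + 35 days = February 19, 2010.
Next gap: 39 days. February 19, 2010 + 39 days = March 30, 2010.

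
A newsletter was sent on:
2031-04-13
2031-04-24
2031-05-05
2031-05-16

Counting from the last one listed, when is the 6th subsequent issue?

2031-07-21

Gaps between consecutive events: 11, 11, 11 days — a constant 11-day interval.
2031-05-16 + 11 days = 2031-05-27.
2031-05-27 + 11 days = 2031-06-07.
2031-06-07 + 11 days = 2031-06-18.
2031-06-18 + 11 days = 2031-06-29.
2031-06-29 + 11 days = 2031-07-10.
2031-07-10 + 11 days = 2031-07-21.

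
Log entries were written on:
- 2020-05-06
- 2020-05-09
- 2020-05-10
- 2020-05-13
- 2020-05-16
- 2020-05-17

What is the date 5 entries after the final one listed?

2020-05-30

The gap pattern 3, 1, 3, 3, 1 repeats every 3 events.
These are the Wednesdays, Saturdays and Sundays of each week.
The following Wednesday is 2020-05-20.
Next Saturday: 2020-05-23.
Next Sunday: 2020-05-24.
Next Wednesday: 2020-05-27.
The following Saturday is 2020-05-30.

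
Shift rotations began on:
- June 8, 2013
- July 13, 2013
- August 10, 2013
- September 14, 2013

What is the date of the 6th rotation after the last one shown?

All dates are Saturdays, 35, 28, 35 days apart.
Specifically, the 2nd Saturday of each month.
October 2013 — 2nd Saturday is October 12, 2013.
2nd Saturday of November 2013: November 9, 2013.
2nd Saturday of December 2013: December 14, 2013.
2nd Saturday of January 2014: January 11, 2014.
2nd Saturday of February 2014: February 8, 2014.
2nd Saturday of March 2014: March 8, 2014.

March 8, 2014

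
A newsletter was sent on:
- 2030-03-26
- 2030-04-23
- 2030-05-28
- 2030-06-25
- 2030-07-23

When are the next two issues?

2030-08-27, 2030-09-24

These are Tuesdays at 28- or 35-day spacing (28, 35, 28, 28).
The pattern: 4th Tuesday of the month.
4th Tuesday of August 2030: 2030-08-27.
September 2030 — 4th Tuesday is 2030-09-24.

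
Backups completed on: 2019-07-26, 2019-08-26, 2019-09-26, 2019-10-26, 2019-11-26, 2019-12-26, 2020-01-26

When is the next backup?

The day-of-month is always 26 (31, 31, 30, 31, 30, 31 days between events).
So this recurs on the 26th of each month.
Next: February 2020 → 2020-02-26.

2020-02-26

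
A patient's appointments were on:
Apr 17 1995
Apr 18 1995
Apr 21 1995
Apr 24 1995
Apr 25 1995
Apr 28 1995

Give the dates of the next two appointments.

Gaps: 1, 3, 3, 1, 3 days — not constant, but cyclic with period 3.
The events fall on every Monday, Tuesday and Friday.
The following Monday is May 1 1995.
The following Tuesday is May 2 1995.

May 1 1995, May 2 1995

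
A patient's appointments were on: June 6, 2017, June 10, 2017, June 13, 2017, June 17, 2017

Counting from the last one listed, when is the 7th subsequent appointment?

July 11, 2017

Gaps: 4, 3, 4 days — not constant, but cyclic with period 2.
The events fall on every Tuesday and Saturday.
Next Tuesday: June 20, 2017.
Next Saturday: June 24, 2017.
The following Tuesday is June 27, 2017.
The following Saturday is July 1, 2017.
Next Tuesday: July 4, 2017.
The following Saturday is July 8, 2017.
The following Tuesday is July 11, 2017.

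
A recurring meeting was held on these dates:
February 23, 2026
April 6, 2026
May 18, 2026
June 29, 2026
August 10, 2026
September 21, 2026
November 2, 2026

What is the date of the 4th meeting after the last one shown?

April 19, 2027

The spacing is 42, 42, 42, 42, 42, 42 days — always 42 days.
November 2, 2026 + 42 days = December 14, 2026.
December 14, 2026 + 42 days = January 25, 2027.
January 25, 2027 + 42 days = March 8, 2027.
March 8, 2027 + 42 days = April 19, 2027.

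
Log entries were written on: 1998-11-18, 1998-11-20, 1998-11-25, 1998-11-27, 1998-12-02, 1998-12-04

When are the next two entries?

1998-12-09, 1998-12-11

Every event lands on a Wednesday or Friday (gaps cycle 2, 5, 2, 5, 2).
So the schedule is: every Wednesday and Friday.
Next Wednesday: 1998-12-09.
The following Friday is 1998-12-11.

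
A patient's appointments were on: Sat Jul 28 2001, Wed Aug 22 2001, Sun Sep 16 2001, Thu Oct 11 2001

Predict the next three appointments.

Mon Nov 5 2001, Fri Nov 30 2001, Tue Dec 25 2001

Gaps between consecutive events: 25, 25, 25 days — a constant 25-day interval.
Thu Oct 11 2001 + 25 days = Mon Nov 5 2001.
Mon Nov 5 2001 + 25 days = Fri Nov 30 2001.
Fri Nov 30 2001 + 25 days = Tue Dec 25 2001.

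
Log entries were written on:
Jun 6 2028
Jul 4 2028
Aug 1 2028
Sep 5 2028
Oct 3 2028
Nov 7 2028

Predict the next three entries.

These are Tuesdays at 28- or 35-day spacing (28, 28, 35, 28, 35).
The pattern: 1st Tuesday of the month.
1st Tuesday of December 2028: Dec 5 2028.
January 2029 — 1st Tuesday is Jan 2 2029.
1st Tuesday of February 2029: Feb 6 2029.

Dec 5 2028, Jan 2 2029, Feb 6 2029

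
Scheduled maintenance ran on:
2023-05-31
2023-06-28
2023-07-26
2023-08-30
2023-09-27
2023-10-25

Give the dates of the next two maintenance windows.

2023-11-29, 2023-12-27

All Wednesdays; the gaps (28, 28, 35, 28, 28) vary with month length.
This is the last Wednesday of each month.
Last Wednesday of November 2023: 2023-11-29.
December 2023 ends with Wednesday 2023-12-27.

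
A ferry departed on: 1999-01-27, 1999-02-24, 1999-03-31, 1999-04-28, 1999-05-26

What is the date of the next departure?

1999-06-30

All Wednesdays; the gaps (28, 35, 28, 28) vary with month length.
This is the last Wednesday of each month.
June 1999 ends with Wednesday 1999-06-30.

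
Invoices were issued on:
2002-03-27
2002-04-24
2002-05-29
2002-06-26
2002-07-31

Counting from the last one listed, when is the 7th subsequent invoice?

2003-02-26

These are Wednesdays with 28, 35, 28, 35-day gaps.
Each is the final Wednesday of its month — 2002-05-29 is past the 28th, so '4th Wednesday' doesn't fit.
Last Wednesday of August 2002: 2002-08-28.
September 2002 ends with Wednesday 2002-09-25.
Last Wednesday of October 2002: 2002-10-30.
Last Wednesday of November 2002: 2002-11-27.
Last Wednesday of December 2002: 2002-12-25.
January 2003 ends with Wednesday 2003-01-29.
February 2003 ends with Wednesday 2003-02-26.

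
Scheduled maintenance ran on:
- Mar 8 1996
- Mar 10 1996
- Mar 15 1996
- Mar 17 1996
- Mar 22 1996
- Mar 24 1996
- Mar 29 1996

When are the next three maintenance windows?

Mar 31 1996, Apr 5 1996, Apr 7 1996

Every event lands on a Friday or Sunday (gaps cycle 2, 5, 2, 5, 2, 5).
So the schedule is: every Friday and Sunday.
Next Sunday: Mar 31 1996.
Next Friday: Apr 5 1996.
The following Sunday is Apr 7 1996.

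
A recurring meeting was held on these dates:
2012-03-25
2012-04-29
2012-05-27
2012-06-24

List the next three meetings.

2012-07-29, 2012-08-26, 2012-09-30

These are Sundays with 35, 28, 28-day gaps.
Each is the final Sunday of its month — 2012-04-29 is past the 28th, so '4th Sunday' doesn't fit.
July 2012 ends with Sunday 2012-07-29.
August 2012 ends with Sunday 2012-08-26.
September 2012 ends with Sunday 2012-09-30.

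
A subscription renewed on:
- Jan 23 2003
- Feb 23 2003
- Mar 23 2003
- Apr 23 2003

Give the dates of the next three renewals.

May 23 2003, Jun 23 2003, Jul 23 2003

Each date is the 23rd; the gaps (31, 28, 31) track the month lengths.
The rule is the 23rd of each month.
Next: May 2003 → May 23 2003.
June 2003: Jun 23 2003.
July 2003: Jul 23 2003.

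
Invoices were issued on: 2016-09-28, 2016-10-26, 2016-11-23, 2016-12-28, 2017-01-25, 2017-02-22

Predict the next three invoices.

All dates are Wednesdays, 28, 28, 35, 28, 28 days apart.
Specifically, the 4th Wednesday of each month.
4th Wednesday of March 2017: 2017-03-22.
4th Wednesday of April 2017: 2017-04-26.
4th Wednesday of May 2017: 2017-05-24.

2017-03-22, 2017-04-26, 2017-05-24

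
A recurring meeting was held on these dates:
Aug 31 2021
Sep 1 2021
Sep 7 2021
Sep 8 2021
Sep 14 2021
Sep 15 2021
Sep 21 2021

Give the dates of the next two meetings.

Every event lands on a Tuesday or Wednesday (gaps cycle 1, 6, 1, 6, 1, 6).
So the schedule is: every Tuesday and Wednesday.
Next Wednesday: Sep 22 2021.
The following Tuesday is Sep 28 2021.

Sep 22 2021, Sep 28 2021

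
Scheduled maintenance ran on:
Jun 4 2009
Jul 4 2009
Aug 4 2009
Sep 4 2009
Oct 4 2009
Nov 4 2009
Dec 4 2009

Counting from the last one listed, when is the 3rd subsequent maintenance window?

Mar 4 2010

The day-of-month is always 4 (30, 31, 31, 30, 31, 30 days between events).
So this recurs on the 4th of each month.
Next: January 2010 → Jan 4 2010.
February 2010: Feb 4 2010.
March 2010: Mar 4 2010.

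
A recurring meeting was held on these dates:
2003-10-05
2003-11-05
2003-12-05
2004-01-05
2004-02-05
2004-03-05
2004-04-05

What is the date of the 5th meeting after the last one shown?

2004-09-05

The day-of-month is always 5 (31, 30, 31, 31, 29, 31 days between events).
So this recurs on the 5th of each month.
Next: May 2004 → 2004-05-05.
June 2004: 2004-06-05.
July 2004: 2004-07-05.
August 2004: 2004-08-05.
Next: September 2004 → 2004-09-05.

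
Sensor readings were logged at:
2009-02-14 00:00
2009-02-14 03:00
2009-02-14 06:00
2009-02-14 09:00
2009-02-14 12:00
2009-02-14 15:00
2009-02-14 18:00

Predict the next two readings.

2009-02-14 21:00, 2009-02-15 00:00

Spacing: 3, 3, 3, 3, 3, 3 h — constant 3 h.
2009-02-14 18:00 + 3 h = 2009-02-14 21:00.
2009-02-14 21:00 + 3 h = 2009-02-15 00:00.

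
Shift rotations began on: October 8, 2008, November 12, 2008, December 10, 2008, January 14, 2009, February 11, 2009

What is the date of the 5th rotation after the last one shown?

July 8, 2009

Gaps: 35, 28, 35, 28 days — a mix of 28 and 35. Every date is a Wednesday.
Each is the 2nd Wednesday of its month.
2nd Wednesday of March 2009: March 11, 2009.
April 2009 — 2nd Wednesday is April 8, 2009.
2nd Wednesday of May 2009: May 13, 2009.
June 2009 — 2nd Wednesday is June 10, 2009.
2nd Wednesday of July 2009: July 8, 2009.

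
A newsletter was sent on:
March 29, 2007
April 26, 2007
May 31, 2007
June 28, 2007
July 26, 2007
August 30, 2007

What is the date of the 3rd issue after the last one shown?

November 29, 2007

Every date is a Thursday; gaps 28, 35, 28, 28, 35 days.
Each is the last Thursday of its month (at least one falls on the 29th or later, ruling out '4th Thursday').
September 2007 ends with Thursday September 27, 2007.
October 2007 ends with Thursday October 25, 2007.
Last Thursday of November 2007: November 29, 2007.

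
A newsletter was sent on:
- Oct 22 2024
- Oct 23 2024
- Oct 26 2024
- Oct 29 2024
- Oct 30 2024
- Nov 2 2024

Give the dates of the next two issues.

Gaps: 1, 3, 3, 1, 3 days — not constant, but cyclic with period 3.
The events fall on every Tuesday, Wednesday and Saturday.
Next Tuesday: Nov 5 2024.
Next Wednesday: Nov 6 2024.

Nov 5 2024, Nov 6 2024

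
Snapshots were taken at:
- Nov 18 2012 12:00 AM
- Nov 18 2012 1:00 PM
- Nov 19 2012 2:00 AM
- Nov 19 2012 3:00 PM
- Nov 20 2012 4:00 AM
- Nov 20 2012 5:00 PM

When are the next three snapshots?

The interval is a steady 13 hours (13, 13, 13, 13, 13).
Nov 20 2012 5:00 PM + 13 h = Nov 21 2012 6:00 AM.
Nov 21 2012 6:00 AM + 13 h = Nov 21 2012 7:00 PM.
Nov 21 2012 7:00 PM + 13 h = Nov 22 2012 8:00 AM.

Nov 21 2012 6:00 AM, Nov 21 2012 7:00 PM, Nov 22 2012 8:00 AM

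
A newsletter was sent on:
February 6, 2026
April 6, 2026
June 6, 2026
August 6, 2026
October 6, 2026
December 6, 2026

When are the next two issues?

February 6, 2027; April 6, 2027

Each date is the 6th; the gaps (59, 61, 61, 61, 61) track the month lengths.
The rule is the 6th of every 2 months.
Next: February 2027 → February 6, 2027.
Next: April 2027 → April 6, 2027.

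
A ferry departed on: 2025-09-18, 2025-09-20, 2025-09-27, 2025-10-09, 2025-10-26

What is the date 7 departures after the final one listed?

Gaps: 2, 7, 12, 17 days — each gap is 5 larger than the previous one.
Next gap: 22 days. 2025-10-26 + 22 days = 2025-11-17.
Next gap: 27 days. 2025-11-17 + 27 days = 2025-12-14.
Next gap: 32 days. 2025-12-14 + 32 days = 2026-01-15.
Next gap: 37 days. 2026-01-15 + 37 days = 2026-02-21.
Next gap: 42 days. 2026-02-21 + 42 days = 2026-04-04.
Next gap: 47 days. 2026-04-04 + 47 days = 2026-05-21.
Next gap: 52 days. 2026-05-21 + 52 days = 2026-07-12.

2026-07-12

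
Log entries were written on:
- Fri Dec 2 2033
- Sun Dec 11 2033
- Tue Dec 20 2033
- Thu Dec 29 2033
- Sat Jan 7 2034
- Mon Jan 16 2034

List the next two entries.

Wed Jan 25 2034, Fri Feb 3 2034

Every event comes 9 days after the last (9, 9, 9, 9, 9).
Mon Jan 16 2034 + 9 days = Wed Jan 25 2034.
Wed Jan 25 2034 + 9 days = Fri Feb 3 2034.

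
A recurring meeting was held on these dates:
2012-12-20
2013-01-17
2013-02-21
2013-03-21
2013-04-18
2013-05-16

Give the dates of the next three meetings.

2013-06-20, 2013-07-18, 2013-08-15

Gaps: 28, 35, 28, 28, 28 days — a mix of 28 and 35. Every date is a Thursday.
Each is the 3rd Thursday of its month.
3rd Thursday of June 2013: 2013-06-20.
July 2013 — 3rd Thursday is 2013-07-18.
3rd Thursday of August 2013: 2013-08-15.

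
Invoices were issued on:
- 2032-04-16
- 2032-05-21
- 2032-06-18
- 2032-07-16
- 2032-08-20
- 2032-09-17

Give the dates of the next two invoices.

2032-10-15, 2032-11-19

Gaps: 35, 28, 28, 35, 28 days — a mix of 28 and 35. Every date is a Friday.
Each is the 3rd Friday of its month.
3rd Friday of October 2032: 2032-10-15.
3rd Friday of November 2032: 2032-11-19.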